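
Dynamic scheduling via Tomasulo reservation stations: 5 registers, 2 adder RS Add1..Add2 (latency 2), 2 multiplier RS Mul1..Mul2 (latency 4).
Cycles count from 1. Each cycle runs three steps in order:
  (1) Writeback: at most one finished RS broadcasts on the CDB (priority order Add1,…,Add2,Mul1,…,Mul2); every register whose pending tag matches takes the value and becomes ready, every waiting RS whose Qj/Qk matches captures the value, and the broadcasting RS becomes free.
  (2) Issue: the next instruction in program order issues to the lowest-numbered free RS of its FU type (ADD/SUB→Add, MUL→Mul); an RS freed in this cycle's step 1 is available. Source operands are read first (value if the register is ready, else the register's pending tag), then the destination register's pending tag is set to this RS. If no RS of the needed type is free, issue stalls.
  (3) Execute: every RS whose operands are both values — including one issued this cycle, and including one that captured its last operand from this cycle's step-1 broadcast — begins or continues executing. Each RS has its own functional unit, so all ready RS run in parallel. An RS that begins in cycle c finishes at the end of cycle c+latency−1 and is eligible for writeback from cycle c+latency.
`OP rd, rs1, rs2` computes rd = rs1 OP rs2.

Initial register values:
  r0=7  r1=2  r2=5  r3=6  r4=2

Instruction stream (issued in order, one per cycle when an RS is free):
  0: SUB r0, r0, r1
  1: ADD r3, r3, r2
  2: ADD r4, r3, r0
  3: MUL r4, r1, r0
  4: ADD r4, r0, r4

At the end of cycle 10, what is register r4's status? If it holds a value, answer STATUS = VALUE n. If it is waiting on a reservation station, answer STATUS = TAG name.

cycle 1: issue SUB r0<-Add1 // r0:Add1,r1:2,r2:5,r3:6,r4:2
cycle 2: issue ADD r3<-Add2 // r0:Add1,r1:2,r2:5,r3:Add2,r4:2
cycle 3: CDB Add1=5; issue ADD r4<-Add1 // r0:5,r1:2,r2:5,r3:Add2,r4:Add1
cycle 4: CDB Add2=11; issue MUL r4<-Mul1 // r0:5,r1:2,r2:5,r3:11,r4:Mul1
cycle 5: issue ADD r4<-Add2 // r0:5,r1:2,r2:5,r3:11,r4:Add2
cycle 6: CDB Add1=16 // r0:5,r1:2,r2:5,r3:11,r4:Add2
cycle 7: - // r0:5,r1:2,r2:5,r3:11,r4:Add2
cycle 8: CDB Mul1=10 // r0:5,r1:2,r2:5,r3:11,r4:Add2
cycle 9: - // r0:5,r1:2,r2:5,r3:11,r4:Add2
cycle 10: CDB Add2=15 // r0:5,r1:2,r2:5,r3:11,r4:15

STATUS = VALUE 15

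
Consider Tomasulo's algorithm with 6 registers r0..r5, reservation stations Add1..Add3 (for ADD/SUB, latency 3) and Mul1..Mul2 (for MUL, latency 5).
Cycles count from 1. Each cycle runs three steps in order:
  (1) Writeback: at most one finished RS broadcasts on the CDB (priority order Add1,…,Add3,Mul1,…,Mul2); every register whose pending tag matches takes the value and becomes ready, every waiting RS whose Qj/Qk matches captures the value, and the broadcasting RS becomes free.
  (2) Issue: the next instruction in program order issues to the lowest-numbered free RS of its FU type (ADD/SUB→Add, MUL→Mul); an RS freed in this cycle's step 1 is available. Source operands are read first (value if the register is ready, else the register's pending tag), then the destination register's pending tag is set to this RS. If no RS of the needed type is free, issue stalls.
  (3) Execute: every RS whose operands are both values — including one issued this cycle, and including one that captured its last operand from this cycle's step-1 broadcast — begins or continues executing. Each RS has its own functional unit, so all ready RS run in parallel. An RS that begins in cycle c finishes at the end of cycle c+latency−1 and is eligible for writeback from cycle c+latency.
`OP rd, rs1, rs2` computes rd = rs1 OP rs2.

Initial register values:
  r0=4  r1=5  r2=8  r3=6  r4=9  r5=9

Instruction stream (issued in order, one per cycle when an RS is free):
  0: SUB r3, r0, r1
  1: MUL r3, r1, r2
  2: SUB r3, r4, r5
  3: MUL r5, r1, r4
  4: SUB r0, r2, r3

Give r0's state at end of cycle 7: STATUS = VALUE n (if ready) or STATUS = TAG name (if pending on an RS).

STATUS = TAG Add1

  c1: issue SUB r3<-Add1  regs: r0:4,r1:5,r2:8,r3:Add1,r4:9,r5:9
  c2: issue MUL r3<-Mul1  regs: r0:4,r1:5,r2:8,r3:Mul1,r4:9,r5:9
  c3: issue SUB r3<-Add2  regs: r0:4,r1:5,r2:8,r3:Add2,r4:9,r5:9
  c4: CDB Add1=-1; issue MUL r5<-Mul2  regs: r0:4,r1:5,r2:8,r3:Add2,r4:9,r5:Mul2
  c5: issue SUB r0<-Add1  regs: r0:Add1,r1:5,r2:8,r3:Add2,r4:9,r5:Mul2
  c6: CDB Add2=0  regs: r0:Add1,r1:5,r2:8,r3:0,r4:9,r5:Mul2
  c7: CDB Mul1=40  regs: r0:Add1,r1:5,r2:8,r3:0,r4:9,r5:Mul2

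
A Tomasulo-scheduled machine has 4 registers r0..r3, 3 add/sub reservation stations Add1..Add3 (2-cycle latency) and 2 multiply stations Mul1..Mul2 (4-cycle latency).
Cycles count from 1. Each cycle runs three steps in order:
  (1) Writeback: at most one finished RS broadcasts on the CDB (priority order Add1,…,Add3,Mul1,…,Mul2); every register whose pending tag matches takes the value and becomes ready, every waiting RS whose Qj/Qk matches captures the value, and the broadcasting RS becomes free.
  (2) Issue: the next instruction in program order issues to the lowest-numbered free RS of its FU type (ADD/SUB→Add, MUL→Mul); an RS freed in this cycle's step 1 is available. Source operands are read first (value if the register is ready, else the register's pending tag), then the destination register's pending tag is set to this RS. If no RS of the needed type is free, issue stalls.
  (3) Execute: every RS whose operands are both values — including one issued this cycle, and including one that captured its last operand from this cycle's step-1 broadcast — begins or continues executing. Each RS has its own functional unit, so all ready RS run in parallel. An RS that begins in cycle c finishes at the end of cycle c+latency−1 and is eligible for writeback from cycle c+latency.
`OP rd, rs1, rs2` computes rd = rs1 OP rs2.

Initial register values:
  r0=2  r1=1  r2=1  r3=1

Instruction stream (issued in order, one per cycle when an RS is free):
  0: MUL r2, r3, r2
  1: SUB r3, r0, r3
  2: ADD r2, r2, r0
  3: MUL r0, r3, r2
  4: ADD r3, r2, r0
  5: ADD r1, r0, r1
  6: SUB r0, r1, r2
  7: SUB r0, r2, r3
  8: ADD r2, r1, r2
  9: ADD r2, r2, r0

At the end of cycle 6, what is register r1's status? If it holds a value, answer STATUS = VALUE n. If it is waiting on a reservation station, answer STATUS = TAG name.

  c1: issue MUL r2<-Mul1  regs: r0:2,r1:1,r2:Mul1,r3:1
  c2: issue SUB r3<-Add1  regs: r0:2,r1:1,r2:Mul1,r3:Add1
  c3: issue ADD r2<-Add2  regs: r0:2,r1:1,r2:Add2,r3:Add1
  c4: CDB Add1=1; issue MUL r0<-Mul2  regs: r0:Mul2,r1:1,r2:Add2,r3:1
  c5: CDB Mul1=1; issue ADD r3<-Add1  regs: r0:Mul2,r1:1,r2:Add2,r3:Add1
  c6: issue ADD r1<-Add3  regs: r0:Mul2,r1:Add3,r2:Add2,r3:Add1

STATUS = TAG Add3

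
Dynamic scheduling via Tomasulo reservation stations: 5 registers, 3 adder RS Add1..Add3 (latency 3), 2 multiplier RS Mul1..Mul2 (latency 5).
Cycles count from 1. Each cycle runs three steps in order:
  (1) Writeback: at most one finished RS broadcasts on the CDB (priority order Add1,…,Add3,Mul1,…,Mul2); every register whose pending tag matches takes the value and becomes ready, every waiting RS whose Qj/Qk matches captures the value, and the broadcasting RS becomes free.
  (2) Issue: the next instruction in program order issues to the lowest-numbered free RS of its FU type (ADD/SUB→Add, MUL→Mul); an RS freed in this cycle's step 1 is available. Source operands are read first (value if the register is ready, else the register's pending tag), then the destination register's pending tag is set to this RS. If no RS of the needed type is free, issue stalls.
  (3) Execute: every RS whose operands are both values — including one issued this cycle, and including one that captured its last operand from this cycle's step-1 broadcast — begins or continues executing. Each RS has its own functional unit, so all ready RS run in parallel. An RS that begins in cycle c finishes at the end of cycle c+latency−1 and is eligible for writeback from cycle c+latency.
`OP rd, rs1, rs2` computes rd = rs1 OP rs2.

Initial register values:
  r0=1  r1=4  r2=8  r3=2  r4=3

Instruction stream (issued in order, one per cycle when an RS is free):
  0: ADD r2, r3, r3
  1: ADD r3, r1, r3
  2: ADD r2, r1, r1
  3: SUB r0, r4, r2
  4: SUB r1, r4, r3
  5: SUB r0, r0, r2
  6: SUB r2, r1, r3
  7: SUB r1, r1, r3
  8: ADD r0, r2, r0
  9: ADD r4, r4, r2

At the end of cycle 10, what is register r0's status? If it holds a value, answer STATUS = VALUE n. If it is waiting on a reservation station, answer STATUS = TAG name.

STATUS = TAG Add3

  c1: issue ADD r2<-Add1  regs: r0:1,r1:4,r2:Add1,r3:2,r4:3
  c2: issue ADD r3<-Add2  regs: r0:1,r1:4,r2:Add1,r3:Add2,r4:3
  c3: issue ADD r2<-Add3  regs: r0:1,r1:4,r2:Add3,r3:Add2,r4:3
  c4: CDB Add1=4; issue SUB r0<-Add1  regs: r0:Add1,r1:4,r2:Add3,r3:Add2,r4:3
  c5: CDB Add2=6; issue SUB r1<-Add2  regs: r0:Add1,r1:Add2,r2:Add3,r3:6,r4:3
  c6: CDB Add3=8; issue SUB r0<-Add3  regs: r0:Add3,r1:Add2,r2:8,r3:6,r4:3
  c7: stall  regs: r0:Add3,r1:Add2,r2:8,r3:6,r4:3
  c8: CDB Add2=-3; issue SUB r2<-Add2  regs: r0:Add3,r1:-3,r2:Add2,r3:6,r4:3
  c9: CDB Add1=-5; issue SUB r1<-Add1  regs: r0:Add3,r1:Add1,r2:Add2,r3:6,r4:3
  c10: stall  regs: r0:Add3,r1:Add1,r2:Add2,r3:6,r4:3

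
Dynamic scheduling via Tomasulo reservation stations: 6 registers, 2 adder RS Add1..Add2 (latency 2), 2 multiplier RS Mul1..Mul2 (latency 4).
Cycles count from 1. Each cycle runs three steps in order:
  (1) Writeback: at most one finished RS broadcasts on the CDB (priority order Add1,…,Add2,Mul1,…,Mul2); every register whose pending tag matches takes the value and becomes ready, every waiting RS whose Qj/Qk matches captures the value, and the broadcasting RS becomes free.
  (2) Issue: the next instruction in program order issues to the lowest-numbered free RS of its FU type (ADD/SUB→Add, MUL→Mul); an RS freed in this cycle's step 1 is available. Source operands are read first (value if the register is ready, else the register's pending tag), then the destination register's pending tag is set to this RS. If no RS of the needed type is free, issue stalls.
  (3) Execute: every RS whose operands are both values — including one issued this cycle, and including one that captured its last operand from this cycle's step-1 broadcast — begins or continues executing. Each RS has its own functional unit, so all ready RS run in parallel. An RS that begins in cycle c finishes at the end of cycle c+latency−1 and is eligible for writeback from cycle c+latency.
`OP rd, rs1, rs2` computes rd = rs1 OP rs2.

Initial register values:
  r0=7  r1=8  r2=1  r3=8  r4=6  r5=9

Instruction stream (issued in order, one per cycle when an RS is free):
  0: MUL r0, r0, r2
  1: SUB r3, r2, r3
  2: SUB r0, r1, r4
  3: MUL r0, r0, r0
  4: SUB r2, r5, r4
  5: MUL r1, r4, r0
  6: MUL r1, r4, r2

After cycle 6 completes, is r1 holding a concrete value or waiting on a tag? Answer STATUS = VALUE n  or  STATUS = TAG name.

STATUS = TAG Mul1

  c1: issue MUL r0<-Mul1  regs: r0:Mul1,r1:8,r2:1,r3:8,r4:6,r5:9
  c2: issue SUB r3<-Add1  regs: r0:Mul1,r1:8,r2:1,r3:Add1,r4:6,r5:9
  c3: issue SUB r0<-Add2  regs: r0:Add2,r1:8,r2:1,r3:Add1,r4:6,r5:9
  c4: CDB Add1=-7; issue MUL r0<-Mul2  regs: r0:Mul2,r1:8,r2:1,r3:-7,r4:6,r5:9
  c5: CDB Add2=2; issue SUB r2<-Add1  regs: r0:Mul2,r1:8,r2:Add1,r3:-7,r4:6,r5:9
  c6: CDB Mul1=7; issue MUL r1<-Mul1  regs: r0:Mul2,r1:Mul1,r2:Add1,r3:-7,r4:6,r5:9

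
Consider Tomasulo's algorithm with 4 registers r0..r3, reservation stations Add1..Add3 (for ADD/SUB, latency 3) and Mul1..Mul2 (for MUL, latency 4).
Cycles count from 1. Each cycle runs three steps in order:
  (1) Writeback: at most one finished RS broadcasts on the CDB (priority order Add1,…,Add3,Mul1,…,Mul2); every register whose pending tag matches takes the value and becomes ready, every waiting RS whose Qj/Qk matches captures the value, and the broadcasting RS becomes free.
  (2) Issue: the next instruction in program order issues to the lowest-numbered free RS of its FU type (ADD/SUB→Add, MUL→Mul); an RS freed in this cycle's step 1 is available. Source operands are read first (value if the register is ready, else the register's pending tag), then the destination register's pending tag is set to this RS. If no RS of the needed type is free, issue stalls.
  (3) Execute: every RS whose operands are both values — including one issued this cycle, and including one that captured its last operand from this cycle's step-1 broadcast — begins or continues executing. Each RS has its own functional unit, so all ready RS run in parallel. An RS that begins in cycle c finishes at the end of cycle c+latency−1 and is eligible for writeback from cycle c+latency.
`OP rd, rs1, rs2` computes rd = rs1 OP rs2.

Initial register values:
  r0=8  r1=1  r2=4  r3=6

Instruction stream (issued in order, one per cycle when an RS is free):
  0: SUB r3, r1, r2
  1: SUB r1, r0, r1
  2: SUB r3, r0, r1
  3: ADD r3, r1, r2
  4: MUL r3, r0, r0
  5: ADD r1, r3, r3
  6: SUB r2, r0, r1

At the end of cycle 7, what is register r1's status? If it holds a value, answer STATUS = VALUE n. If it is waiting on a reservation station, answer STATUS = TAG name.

STATUS = TAG Add2

cycle 1: issue SUB r3<-Add1 // r0:8,r1:1,r2:4,r3:Add1
cycle 2: issue SUB r1<-Add2 // r0:8,r1:Add2,r2:4,r3:Add1
cycle 3: issue SUB r3<-Add3 // r0:8,r1:Add2,r2:4,r3:Add3
cycle 4: CDB Add1=-3; issue ADD r3<-Add1 // r0:8,r1:Add2,r2:4,r3:Add1
cycle 5: CDB Add2=7; issue MUL r3<-Mul1 // r0:8,r1:7,r2:4,r3:Mul1
cycle 6: issue ADD r1<-Add2 // r0:8,r1:Add2,r2:4,r3:Mul1
cycle 7: stall // r0:8,r1:Add2,r2:4,r3:Mul1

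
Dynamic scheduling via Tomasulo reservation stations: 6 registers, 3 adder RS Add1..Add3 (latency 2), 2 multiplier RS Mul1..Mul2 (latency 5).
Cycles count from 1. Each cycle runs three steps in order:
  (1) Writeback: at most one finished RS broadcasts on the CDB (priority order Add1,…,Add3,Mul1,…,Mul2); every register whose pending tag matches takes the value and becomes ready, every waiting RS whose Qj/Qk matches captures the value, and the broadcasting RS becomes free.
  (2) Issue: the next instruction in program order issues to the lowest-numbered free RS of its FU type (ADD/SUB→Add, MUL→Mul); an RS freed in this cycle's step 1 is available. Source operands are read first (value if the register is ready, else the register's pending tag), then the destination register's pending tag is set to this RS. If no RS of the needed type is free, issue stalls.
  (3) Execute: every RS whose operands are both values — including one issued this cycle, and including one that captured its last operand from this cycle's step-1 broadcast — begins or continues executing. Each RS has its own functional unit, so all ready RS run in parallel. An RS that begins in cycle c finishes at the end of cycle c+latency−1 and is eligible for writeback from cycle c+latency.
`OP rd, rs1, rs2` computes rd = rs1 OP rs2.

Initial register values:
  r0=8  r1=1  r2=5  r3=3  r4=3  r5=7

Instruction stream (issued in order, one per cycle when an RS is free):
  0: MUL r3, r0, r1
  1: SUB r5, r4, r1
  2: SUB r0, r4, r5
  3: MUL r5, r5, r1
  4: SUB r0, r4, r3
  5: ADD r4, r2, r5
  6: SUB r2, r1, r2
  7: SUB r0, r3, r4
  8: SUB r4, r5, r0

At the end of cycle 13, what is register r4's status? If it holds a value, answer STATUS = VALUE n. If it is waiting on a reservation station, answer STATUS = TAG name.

STATUS = TAG Add3

  c1: issue MUL r3<-Mul1  regs: r0:8,r1:1,r2:5,r3:Mul1,r4:3,r5:7
  c2: issue SUB r5<-Add1  regs: r0:8,r1:1,r2:5,r3:Mul1,r4:3,r5:Add1
  c3: issue SUB r0<-Add2  regs: r0:Add2,r1:1,r2:5,r3:Mul1,r4:3,r5:Add1
  c4: CDB Add1=2; issue MUL r5<-Mul2  regs: r0:Add2,r1:1,r2:5,r3:Mul1,r4:3,r5:Mul2
  c5: issue SUB r0<-Add1  regs: r0:Add1,r1:1,r2:5,r3:Mul1,r4:3,r5:Mul2
  c6: CDB Add2=1; issue ADD r4<-Add2  regs: r0:Add1,r1:1,r2:5,r3:Mul1,r4:Add2,r5:Mul2
  c7: CDB Mul1=8; issue SUB r2<-Add3  regs: r0:Add1,r1:1,r2:Add3,r3:8,r4:Add2,r5:Mul2
  c8: stall  regs: r0:Add1,r1:1,r2:Add3,r3:8,r4:Add2,r5:Mul2
  c9: CDB Add1=-5; issue SUB r0<-Add1  regs: r0:Add1,r1:1,r2:Add3,r3:8,r4:Add2,r5:Mul2
  c10: CDB Add3=-4; issue SUB r4<-Add3  regs: r0:Add1,r1:1,r2:-4,r3:8,r4:Add3,r5:Mul2
  c11: CDB Mul2=2  regs: r0:Add1,r1:1,r2:-4,r3:8,r4:Add3,r5:2
  c12: -  regs: r0:Add1,r1:1,r2:-4,r3:8,r4:Add3,r5:2
  c13: CDB Add2=7  regs: r0:Add1,r1:1,r2:-4,r3:8,r4:Add3,r5:2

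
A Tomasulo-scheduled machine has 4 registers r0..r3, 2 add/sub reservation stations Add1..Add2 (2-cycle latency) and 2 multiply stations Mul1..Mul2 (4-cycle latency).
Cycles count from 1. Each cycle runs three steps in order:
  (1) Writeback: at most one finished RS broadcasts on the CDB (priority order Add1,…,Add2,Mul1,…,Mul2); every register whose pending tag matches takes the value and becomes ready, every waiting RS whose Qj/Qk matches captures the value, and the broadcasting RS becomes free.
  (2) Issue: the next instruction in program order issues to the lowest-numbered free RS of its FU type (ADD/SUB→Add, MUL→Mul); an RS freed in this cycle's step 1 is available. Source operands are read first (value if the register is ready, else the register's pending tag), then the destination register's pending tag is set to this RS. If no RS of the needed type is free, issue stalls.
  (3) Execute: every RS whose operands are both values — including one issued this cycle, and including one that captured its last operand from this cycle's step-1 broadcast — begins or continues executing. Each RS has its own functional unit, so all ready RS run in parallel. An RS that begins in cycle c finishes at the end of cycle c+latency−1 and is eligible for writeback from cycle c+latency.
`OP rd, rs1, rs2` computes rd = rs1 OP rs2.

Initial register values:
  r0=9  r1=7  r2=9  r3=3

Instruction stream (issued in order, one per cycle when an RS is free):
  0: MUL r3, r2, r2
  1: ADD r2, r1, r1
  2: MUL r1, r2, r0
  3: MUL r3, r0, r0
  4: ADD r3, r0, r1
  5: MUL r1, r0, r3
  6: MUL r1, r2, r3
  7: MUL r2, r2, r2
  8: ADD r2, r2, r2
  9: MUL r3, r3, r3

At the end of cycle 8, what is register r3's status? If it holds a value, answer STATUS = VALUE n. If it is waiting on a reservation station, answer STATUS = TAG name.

STATUS = TAG Add1

  c1: issue MUL r3<-Mul1  regs: r0:9,r1:7,r2:9,r3:Mul1
  c2: issue ADD r2<-Add1  regs: r0:9,r1:7,r2:Add1,r3:Mul1
  c3: issue MUL r1<-Mul2  regs: r0:9,r1:Mul2,r2:Add1,r3:Mul1
  c4: CDB Add1=14; stall  regs: r0:9,r1:Mul2,r2:14,r3:Mul1
  c5: CDB Mul1=81; issue MUL r3<-Mul1  regs: r0:9,r1:Mul2,r2:14,r3:Mul1
  c6: issue ADD r3<-Add1  regs: r0:9,r1:Mul2,r2:14,r3:Add1
  c7: stall  regs: r0:9,r1:Mul2,r2:14,r3:Add1
  c8: CDB Mul2=126; issue MUL r1<-Mul2  regs: r0:9,r1:Mul2,r2:14,r3:Add1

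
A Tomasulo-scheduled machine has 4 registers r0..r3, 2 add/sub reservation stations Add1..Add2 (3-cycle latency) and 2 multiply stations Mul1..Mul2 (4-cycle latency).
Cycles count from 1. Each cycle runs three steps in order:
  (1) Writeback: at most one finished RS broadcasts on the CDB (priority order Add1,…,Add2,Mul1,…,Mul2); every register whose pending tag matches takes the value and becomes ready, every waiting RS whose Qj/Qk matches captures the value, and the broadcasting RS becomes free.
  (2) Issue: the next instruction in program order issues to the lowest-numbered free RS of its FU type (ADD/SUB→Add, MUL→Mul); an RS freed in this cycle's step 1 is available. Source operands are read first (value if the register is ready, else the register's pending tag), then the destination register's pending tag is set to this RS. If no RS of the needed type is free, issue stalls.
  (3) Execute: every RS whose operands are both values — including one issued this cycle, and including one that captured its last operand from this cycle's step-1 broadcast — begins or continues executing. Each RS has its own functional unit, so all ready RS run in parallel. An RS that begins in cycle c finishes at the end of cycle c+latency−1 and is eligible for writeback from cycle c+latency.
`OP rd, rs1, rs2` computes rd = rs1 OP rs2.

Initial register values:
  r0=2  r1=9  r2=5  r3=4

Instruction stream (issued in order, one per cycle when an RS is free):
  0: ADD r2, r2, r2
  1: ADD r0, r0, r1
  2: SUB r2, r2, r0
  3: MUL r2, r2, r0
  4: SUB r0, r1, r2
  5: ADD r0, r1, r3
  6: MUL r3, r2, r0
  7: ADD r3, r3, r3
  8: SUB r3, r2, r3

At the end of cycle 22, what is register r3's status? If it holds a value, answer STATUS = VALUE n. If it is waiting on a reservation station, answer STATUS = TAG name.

STATUS = VALUE 275

cycle 1: issue ADD r2<-Add1 // r0:2,r1:9,r2:Add1,r3:4
cycle 2: issue ADD r0<-Add2 // r0:Add2,r1:9,r2:Add1,r3:4
cycle 3: stall // r0:Add2,r1:9,r2:Add1,r3:4
cycle 4: CDB Add1=10; issue SUB r2<-Add1 // r0:Add2,r1:9,r2:Add1,r3:4
cycle 5: CDB Add2=11; issue MUL r2<-Mul1 // r0:11,r1:9,r2:Mul1,r3:4
cycle 6: issue SUB r0<-Add2 // r0:Add2,r1:9,r2:Mul1,r3:4
cycle 7: stall // r0:Add2,r1:9,r2:Mul1,r3:4
cycle 8: CDB Add1=-1; issue ADD r0<-Add1 // r0:Add1,r1:9,r2:Mul1,r3:4
cycle 9: issue MUL r3<-Mul2 // r0:Add1,r1:9,r2:Mul1,r3:Mul2
cycle 10: stall // r0:Add1,r1:9,r2:Mul1,r3:Mul2
cycle 11: CDB Add1=13; issue ADD r3<-Add1 // r0:13,r1:9,r2:Mul1,r3:Add1
cycle 12: CDB Mul1=-11; stall // r0:13,r1:9,r2:-11,r3:Add1
cycle 13: stall // r0:13,r1:9,r2:-11,r3:Add1
cycle 14: stall // r0:13,r1:9,r2:-11,r3:Add1
cycle 15: CDB Add2=20; issue SUB r3<-Add2 // r0:13,r1:9,r2:-11,r3:Add2
cycle 16: CDB Mul2=-143 // r0:13,r1:9,r2:-11,r3:Add2
cycle 17: - // r0:13,r1:9,r2:-11,r3:Add2
cycle 18: - // r0:13,r1:9,r2:-11,r3:Add2
cycle 19: CDB Add1=-286 // r0:13,r1:9,r2:-11,r3:Add2
cycle 20: - // r0:13,r1:9,r2:-11,r3:Add2
cycle 21: - // r0:13,r1:9,r2:-11,r3:Add2
cycle 22: CDB Add2=275 // r0:13,r1:9,r2:-11,r3:275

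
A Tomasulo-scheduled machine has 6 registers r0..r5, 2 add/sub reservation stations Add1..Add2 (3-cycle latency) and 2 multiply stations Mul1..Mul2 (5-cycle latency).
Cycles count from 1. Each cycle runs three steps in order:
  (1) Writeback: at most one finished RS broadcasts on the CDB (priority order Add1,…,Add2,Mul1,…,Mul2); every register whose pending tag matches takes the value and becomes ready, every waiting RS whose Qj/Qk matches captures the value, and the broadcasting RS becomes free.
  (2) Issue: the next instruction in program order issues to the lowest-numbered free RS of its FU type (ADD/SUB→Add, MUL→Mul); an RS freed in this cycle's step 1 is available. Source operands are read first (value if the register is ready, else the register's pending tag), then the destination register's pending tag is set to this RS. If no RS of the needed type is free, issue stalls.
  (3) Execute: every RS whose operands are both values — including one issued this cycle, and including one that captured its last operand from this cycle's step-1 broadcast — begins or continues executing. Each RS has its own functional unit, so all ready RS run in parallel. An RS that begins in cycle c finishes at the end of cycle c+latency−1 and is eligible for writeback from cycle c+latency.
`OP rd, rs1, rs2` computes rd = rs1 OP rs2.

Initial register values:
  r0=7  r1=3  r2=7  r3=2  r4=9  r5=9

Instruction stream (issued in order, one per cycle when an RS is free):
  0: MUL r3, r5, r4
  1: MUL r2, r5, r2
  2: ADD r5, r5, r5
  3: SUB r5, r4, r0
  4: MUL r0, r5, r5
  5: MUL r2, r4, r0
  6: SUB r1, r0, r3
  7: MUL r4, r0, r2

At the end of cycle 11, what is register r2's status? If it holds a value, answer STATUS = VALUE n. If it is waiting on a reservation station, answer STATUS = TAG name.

c1: issue MUL r3<-Mul1 | r0:7,r1:3,r2:7,r3:Mul1,r4:9,r5:9
c2: issue MUL r2<-Mul2 | r0:7,r1:3,r2:Mul2,r3:Mul1,r4:9,r5:9
c3: issue ADD r5<-Add1 | r0:7,r1:3,r2:Mul2,r3:Mul1,r4:9,r5:Add1
c4: issue SUB r5<-Add2 | r0:7,r1:3,r2:Mul2,r3:Mul1,r4:9,r5:Add2
c5: stall | r0:7,r1:3,r2:Mul2,r3:Mul1,r4:9,r5:Add2
c6: CDB Add1=18; stall | r0:7,r1:3,r2:Mul2,r3:Mul1,r4:9,r5:Add2
c7: CDB Add2=2; stall | r0:7,r1:3,r2:Mul2,r3:Mul1,r4:9,r5:2
c8: CDB Mul1=81; issue MUL r0<-Mul1 | r0:Mul1,r1:3,r2:Mul2,r3:81,r4:9,r5:2
c9: CDB Mul2=63; issue MUL r2<-Mul2 | r0:Mul1,r1:3,r2:Mul2,r3:81,r4:9,r5:2
c10: issue SUB r1<-Add1 | r0:Mul1,r1:Add1,r2:Mul2,r3:81,r4:9,r5:2
c11: stall | r0:Mul1,r1:Add1,r2:Mul2,r3:81,r4:9,r5:2

STATUS = TAG Mul2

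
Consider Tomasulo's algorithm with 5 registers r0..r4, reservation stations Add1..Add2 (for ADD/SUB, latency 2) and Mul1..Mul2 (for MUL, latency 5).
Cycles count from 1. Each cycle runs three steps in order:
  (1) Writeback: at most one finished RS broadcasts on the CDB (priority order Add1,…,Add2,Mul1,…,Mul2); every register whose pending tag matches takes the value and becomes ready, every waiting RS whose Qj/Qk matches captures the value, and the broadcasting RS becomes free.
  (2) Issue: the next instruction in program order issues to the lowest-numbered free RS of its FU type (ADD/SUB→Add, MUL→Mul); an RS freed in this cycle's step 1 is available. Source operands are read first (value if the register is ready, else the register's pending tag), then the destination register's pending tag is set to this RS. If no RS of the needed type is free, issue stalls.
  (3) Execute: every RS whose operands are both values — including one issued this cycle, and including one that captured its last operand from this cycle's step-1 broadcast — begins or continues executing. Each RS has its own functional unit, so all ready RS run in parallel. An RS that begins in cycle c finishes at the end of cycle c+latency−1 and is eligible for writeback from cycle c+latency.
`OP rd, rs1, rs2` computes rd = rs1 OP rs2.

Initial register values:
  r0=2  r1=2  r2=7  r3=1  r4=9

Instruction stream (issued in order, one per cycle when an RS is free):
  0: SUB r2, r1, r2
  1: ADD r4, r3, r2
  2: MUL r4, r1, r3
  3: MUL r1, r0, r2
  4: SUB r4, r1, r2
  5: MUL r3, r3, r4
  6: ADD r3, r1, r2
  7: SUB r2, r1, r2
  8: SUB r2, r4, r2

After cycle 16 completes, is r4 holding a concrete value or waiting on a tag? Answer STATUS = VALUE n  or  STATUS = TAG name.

cycle 1: issue SUB r2<-Add1 // r0:2,r1:2,r2:Add1,r3:1,r4:9
cycle 2: issue ADD r4<-Add2 // r0:2,r1:2,r2:Add1,r3:1,r4:Add2
cycle 3: CDB Add1=-5; issue MUL r4<-Mul1 // r0:2,r1:2,r2:-5,r3:1,r4:Mul1
cycle 4: issue MUL r1<-Mul2 // r0:2,r1:Mul2,r2:-5,r3:1,r4:Mul1
cycle 5: CDB Add2=-4; issue SUB r4<-Add1 // r0:2,r1:Mul2,r2:-5,r3:1,r4:Add1
cycle 6: stall // r0:2,r1:Mul2,r2:-5,r3:1,r4:Add1
cycle 7: stall // r0:2,r1:Mul2,r2:-5,r3:1,r4:Add1
cycle 8: CDB Mul1=2; issue MUL r3<-Mul1 // r0:2,r1:Mul2,r2:-5,r3:Mul1,r4:Add1
cycle 9: CDB Mul2=-10; issue ADD r3<-Add2 // r0:2,r1:-10,r2:-5,r3:Add2,r4:Add1
cycle 10: stall // r0:2,r1:-10,r2:-5,r3:Add2,r4:Add1
cycle 11: CDB Add1=-5; issue SUB r2<-Add1 // r0:2,r1:-10,r2:Add1,r3:Add2,r4:-5
cycle 12: CDB Add2=-15; issue SUB r2<-Add2 // r0:2,r1:-10,r2:Add2,r3:-15,r4:-5
cycle 13: CDB Add1=-5 // r0:2,r1:-10,r2:Add2,r3:-15,r4:-5
cycle 14: - // r0:2,r1:-10,r2:Add2,r3:-15,r4:-5
cycle 15: CDB Add2=0 // r0:2,r1:-10,r2:0,r3:-15,r4:-5
cycle 16: CDB Mul1=-5 // r0:2,r1:-10,r2:0,r3:-15,r4:-5

STATUS = VALUE -5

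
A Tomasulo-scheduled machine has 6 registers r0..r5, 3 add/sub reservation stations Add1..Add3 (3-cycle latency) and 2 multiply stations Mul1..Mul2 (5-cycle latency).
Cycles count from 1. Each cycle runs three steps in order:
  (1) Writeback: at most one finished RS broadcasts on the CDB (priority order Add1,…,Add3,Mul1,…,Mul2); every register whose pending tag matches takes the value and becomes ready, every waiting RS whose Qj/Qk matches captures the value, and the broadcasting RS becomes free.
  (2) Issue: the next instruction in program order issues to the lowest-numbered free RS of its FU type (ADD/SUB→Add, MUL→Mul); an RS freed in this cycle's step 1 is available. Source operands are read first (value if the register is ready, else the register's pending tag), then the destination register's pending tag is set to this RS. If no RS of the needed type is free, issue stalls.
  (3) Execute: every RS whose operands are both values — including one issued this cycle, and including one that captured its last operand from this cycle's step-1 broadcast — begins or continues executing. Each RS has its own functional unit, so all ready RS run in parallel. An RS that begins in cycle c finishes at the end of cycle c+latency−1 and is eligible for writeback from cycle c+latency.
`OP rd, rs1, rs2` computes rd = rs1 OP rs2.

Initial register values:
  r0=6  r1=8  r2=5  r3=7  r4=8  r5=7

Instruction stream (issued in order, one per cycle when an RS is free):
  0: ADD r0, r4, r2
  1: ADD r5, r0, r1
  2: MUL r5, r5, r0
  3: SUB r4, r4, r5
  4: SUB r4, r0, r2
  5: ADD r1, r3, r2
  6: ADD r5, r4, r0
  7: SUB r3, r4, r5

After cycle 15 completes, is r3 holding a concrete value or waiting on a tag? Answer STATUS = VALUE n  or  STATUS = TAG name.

STATUS = VALUE -13

  c1: issue ADD r0<-Add1  regs: r0:Add1,r1:8,r2:5,r3:7,r4:8,r5:7
  c2: issue ADD r5<-Add2  regs: r0:Add1,r1:8,r2:5,r3:7,r4:8,r5:Add2
  c3: issue MUL r5<-Mul1  regs: r0:Add1,r1:8,r2:5,r3:7,r4:8,r5:Mul1
  c4: CDB Add1=13; issue SUB r4<-Add1  regs: r0:13,r1:8,r2:5,r3:7,r4:Add1,r5:Mul1
  c5: issue SUB r4<-Add3  regs: r0:13,r1:8,r2:5,r3:7,r4:Add3,r5:Mul1
  c6: stall  regs: r0:13,r1:8,r2:5,r3:7,r4:Add3,r5:Mul1
  c7: CDB Add2=21; issue ADD r1<-Add2  regs: r0:13,r1:Add2,r2:5,r3:7,r4:Add3,r5:Mul1
  c8: CDB Add3=8; issue ADD r5<-Add3  regs: r0:13,r1:Add2,r2:5,r3:7,r4:8,r5:Add3
  c9: stall  regs: r0:13,r1:Add2,r2:5,r3:7,r4:8,r5:Add3
  c10: CDB Add2=12; issue SUB r3<-Add2  regs: r0:13,r1:12,r2:5,r3:Add2,r4:8,r5:Add3
  c11: CDB Add3=21  regs: r0:13,r1:12,r2:5,r3:Add2,r4:8,r5:21
  c12: CDB Mul1=273  regs: r0:13,r1:12,r2:5,r3:Add2,r4:8,r5:21
  c13: -  regs: r0:13,r1:12,r2:5,r3:Add2,r4:8,r5:21
  c14: CDB Add2=-13  regs: r0:13,r1:12,r2:5,r3:-13,r4:8,r5:21
  c15: CDB Add1=-265  regs: r0:13,r1:12,r2:5,r3:-13,r4:8,r5:21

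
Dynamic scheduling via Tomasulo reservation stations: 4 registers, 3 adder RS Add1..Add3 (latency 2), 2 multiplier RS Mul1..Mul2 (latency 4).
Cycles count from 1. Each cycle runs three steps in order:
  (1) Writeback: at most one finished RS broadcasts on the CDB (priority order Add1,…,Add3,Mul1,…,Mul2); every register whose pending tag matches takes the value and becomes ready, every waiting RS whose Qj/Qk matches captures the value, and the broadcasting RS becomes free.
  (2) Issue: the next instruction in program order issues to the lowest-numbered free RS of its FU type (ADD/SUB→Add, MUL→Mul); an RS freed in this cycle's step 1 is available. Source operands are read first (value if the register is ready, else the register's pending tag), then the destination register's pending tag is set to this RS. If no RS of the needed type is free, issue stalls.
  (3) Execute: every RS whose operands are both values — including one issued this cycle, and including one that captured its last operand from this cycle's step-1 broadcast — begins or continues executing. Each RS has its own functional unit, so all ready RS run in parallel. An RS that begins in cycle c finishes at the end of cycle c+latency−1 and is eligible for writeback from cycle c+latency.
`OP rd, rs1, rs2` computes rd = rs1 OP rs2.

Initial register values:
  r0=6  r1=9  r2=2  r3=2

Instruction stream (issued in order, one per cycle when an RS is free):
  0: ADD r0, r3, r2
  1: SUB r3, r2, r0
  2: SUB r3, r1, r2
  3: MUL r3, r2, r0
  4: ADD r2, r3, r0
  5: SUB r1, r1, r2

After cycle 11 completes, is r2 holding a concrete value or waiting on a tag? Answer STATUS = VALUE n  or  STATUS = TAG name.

c1: issue ADD r0<-Add1 | r0:Add1,r1:9,r2:2,r3:2
c2: issue SUB r3<-Add2 | r0:Add1,r1:9,r2:2,r3:Add2
c3: CDB Add1=4; issue SUB r3<-Add1 | r0:4,r1:9,r2:2,r3:Add1
c4: issue MUL r3<-Mul1 | r0:4,r1:9,r2:2,r3:Mul1
c5: CDB Add1=7; issue ADD r2<-Add1 | r0:4,r1:9,r2:Add1,r3:Mul1
c6: CDB Add2=-2; issue SUB r1<-Add2 | r0:4,r1:Add2,r2:Add1,r3:Mul1
c7: - | r0:4,r1:Add2,r2:Add1,r3:Mul1
c8: CDB Mul1=8 | r0:4,r1:Add2,r2:Add1,r3:8
c9: - | r0:4,r1:Add2,r2:Add1,r3:8
c10: CDB Add1=12 | r0:4,r1:Add2,r2:12,r3:8
c11: - | r0:4,r1:Add2,r2:12,r3:8

STATUS = VALUE 12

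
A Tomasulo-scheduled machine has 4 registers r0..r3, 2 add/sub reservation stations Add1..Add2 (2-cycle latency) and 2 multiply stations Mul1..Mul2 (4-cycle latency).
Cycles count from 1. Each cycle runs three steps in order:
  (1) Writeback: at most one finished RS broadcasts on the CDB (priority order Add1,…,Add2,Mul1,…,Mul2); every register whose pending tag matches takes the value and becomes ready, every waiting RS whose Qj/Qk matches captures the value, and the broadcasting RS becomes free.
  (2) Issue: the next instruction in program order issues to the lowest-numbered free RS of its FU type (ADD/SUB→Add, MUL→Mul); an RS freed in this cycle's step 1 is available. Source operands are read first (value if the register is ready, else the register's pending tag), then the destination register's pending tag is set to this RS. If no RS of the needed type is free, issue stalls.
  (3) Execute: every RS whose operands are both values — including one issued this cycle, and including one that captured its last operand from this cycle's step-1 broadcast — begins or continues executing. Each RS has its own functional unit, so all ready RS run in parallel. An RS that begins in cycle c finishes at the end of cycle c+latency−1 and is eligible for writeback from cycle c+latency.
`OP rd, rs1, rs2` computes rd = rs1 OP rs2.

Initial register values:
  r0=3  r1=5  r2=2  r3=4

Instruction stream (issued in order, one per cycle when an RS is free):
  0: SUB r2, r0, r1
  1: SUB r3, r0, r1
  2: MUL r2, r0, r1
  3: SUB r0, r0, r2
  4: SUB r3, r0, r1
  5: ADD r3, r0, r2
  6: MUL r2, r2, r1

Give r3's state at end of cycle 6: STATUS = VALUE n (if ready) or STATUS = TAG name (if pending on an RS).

c1: issue SUB r2<-Add1 | r0:3,r1:5,r2:Add1,r3:4
c2: issue SUB r3<-Add2 | r0:3,r1:5,r2:Add1,r3:Add2
c3: CDB Add1=-2; issue MUL r2<-Mul1 | r0:3,r1:5,r2:Mul1,r3:Add2
c4: CDB Add2=-2; issue SUB r0<-Add1 | r0:Add1,r1:5,r2:Mul1,r3:-2
c5: issue SUB r3<-Add2 | r0:Add1,r1:5,r2:Mul1,r3:Add2
c6: stall | r0:Add1,r1:5,r2:Mul1,r3:Add2

STATUS = TAG Add2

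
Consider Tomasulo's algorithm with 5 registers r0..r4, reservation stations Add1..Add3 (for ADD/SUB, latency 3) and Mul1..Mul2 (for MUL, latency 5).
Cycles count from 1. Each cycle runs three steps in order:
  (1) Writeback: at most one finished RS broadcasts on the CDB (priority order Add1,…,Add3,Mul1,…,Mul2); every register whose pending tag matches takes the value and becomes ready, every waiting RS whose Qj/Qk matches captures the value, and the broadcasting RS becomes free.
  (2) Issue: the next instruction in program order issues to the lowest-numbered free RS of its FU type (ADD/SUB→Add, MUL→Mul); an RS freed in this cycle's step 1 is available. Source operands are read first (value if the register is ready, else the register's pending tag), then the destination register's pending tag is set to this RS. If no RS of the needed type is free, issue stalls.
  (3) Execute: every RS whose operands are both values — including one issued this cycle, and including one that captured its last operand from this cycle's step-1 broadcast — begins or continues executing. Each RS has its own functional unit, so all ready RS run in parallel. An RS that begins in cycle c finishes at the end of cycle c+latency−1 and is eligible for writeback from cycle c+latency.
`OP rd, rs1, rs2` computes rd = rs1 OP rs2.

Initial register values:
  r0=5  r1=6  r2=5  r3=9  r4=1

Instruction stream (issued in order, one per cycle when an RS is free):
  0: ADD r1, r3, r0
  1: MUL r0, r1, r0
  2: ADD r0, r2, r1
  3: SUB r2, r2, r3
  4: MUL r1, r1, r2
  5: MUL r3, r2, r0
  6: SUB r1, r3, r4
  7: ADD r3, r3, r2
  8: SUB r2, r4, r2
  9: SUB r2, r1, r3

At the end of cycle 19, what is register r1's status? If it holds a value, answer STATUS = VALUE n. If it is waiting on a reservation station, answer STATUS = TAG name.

STATUS = VALUE -77

cycle 1: issue ADD r1<-Add1 // r0:5,r1:Add1,r2:5,r3:9,r4:1
cycle 2: issue MUL r0<-Mul1 // r0:Mul1,r1:Add1,r2:5,r3:9,r4:1
cycle 3: issue ADD r0<-Add2 // r0:Add2,r1:Add1,r2:5,r3:9,r4:1
cycle 4: CDB Add1=14; issue SUB r2<-Add1 // r0:Add2,r1:14,r2:Add1,r3:9,r4:1
cycle 5: issue MUL r1<-Mul2 // r0:Add2,r1:Mul2,r2:Add1,r3:9,r4:1
cycle 6: stall // r0:Add2,r1:Mul2,r2:Add1,r3:9,r4:1
cycle 7: CDB Add1=-4; stall // r0:Add2,r1:Mul2,r2:-4,r3:9,r4:1
cycle 8: CDB Add2=19; stall // r0:19,r1:Mul2,r2:-4,r3:9,r4:1
cycle 9: CDB Mul1=70; issue MUL r3<-Mul1 // r0:19,r1:Mul2,r2:-4,r3:Mul1,r4:1
cycle 10: issue SUB r1<-Add1 // r0:19,r1:Add1,r2:-4,r3:Mul1,r4:1
cycle 11: issue ADD r3<-Add2 // r0:19,r1:Add1,r2:-4,r3:Add2,r4:1
cycle 12: CDB Mul2=-56; issue SUB r2<-Add3 // r0:19,r1:Add1,r2:Add3,r3:Add2,r4:1
cycle 13: stall // r0:19,r1:Add1,r2:Add3,r3:Add2,r4:1
cycle 14: CDB Mul1=-76; stall // r0:19,r1:Add1,r2:Add3,r3:Add2,r4:1
cycle 15: CDB Add3=5; issue SUB r2<-Add3 // r0:19,r1:Add1,r2:Add3,r3:Add2,r4:1
cycle 16: - // r0:19,r1:Add1,r2:Add3,r3:Add2,r4:1
cycle 17: CDB Add1=-77 // r0:19,r1:-77,r2:Add3,r3:Add2,r4:1
cycle 18: CDB Add2=-80 // r0:19,r1:-77,r2:Add3,r3:-80,r4:1
cycle 19: - // r0:19,r1:-77,r2:Add3,r3:-80,r4:1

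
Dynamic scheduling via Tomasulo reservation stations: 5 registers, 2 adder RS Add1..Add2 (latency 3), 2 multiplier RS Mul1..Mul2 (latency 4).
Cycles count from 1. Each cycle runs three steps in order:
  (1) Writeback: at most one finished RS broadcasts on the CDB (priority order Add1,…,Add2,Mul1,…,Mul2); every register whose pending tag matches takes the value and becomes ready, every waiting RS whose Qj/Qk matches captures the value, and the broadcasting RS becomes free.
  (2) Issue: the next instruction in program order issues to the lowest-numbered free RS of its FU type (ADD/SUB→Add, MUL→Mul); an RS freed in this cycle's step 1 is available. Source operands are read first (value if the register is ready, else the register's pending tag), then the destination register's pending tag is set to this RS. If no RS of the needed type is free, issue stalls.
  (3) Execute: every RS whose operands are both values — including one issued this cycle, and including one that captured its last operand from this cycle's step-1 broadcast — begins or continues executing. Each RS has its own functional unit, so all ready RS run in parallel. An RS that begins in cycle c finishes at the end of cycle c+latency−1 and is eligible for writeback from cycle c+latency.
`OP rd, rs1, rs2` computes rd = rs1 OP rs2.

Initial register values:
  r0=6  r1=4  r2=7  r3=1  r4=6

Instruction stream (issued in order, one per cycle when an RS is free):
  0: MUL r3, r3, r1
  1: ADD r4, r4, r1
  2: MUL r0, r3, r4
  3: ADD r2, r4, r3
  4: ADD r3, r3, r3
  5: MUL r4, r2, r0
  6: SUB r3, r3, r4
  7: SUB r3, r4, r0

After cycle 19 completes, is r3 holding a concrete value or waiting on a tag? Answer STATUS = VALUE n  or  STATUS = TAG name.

c1: issue MUL r3<-Mul1 | r0:6,r1:4,r2:7,r3:Mul1,r4:6
c2: issue ADD r4<-Add1 | r0:6,r1:4,r2:7,r3:Mul1,r4:Add1
c3: issue MUL r0<-Mul2 | r0:Mul2,r1:4,r2:7,r3:Mul1,r4:Add1
c4: issue ADD r2<-Add2 | r0:Mul2,r1:4,r2:Add2,r3:Mul1,r4:Add1
c5: CDB Add1=10; issue ADD r3<-Add1 | r0:Mul2,r1:4,r2:Add2,r3:Add1,r4:10
c6: CDB Mul1=4; issue MUL r4<-Mul1 | r0:Mul2,r1:4,r2:Add2,r3:Add1,r4:Mul1
c7: stall | r0:Mul2,r1:4,r2:Add2,r3:Add1,r4:Mul1
c8: stall | r0:Mul2,r1:4,r2:Add2,r3:Add1,r4:Mul1
c9: CDB Add1=8; issue SUB r3<-Add1 | r0:Mul2,r1:4,r2:Add2,r3:Add1,r4:Mul1
c10: CDB Add2=14; issue SUB r3<-Add2 | r0:Mul2,r1:4,r2:14,r3:Add2,r4:Mul1
c11: CDB Mul2=40 | r0:40,r1:4,r2:14,r3:Add2,r4:Mul1
c12: - | r0:40,r1:4,r2:14,r3:Add2,r4:Mul1
c13: - | r0:40,r1:4,r2:14,r3:Add2,r4:Mul1
c14: - | r0:40,r1:4,r2:14,r3:Add2,r4:Mul1
c15: CDB Mul1=560 | r0:40,r1:4,r2:14,r3:Add2,r4:560
c16: - | r0:40,r1:4,r2:14,r3:Add2,r4:560
c17: - | r0:40,r1:4,r2:14,r3:Add2,r4:560
c18: CDB Add1=-552 | r0:40,r1:4,r2:14,r3:Add2,r4:560
c19: CDB Add2=520 | r0:40,r1:4,r2:14,r3:520,r4:560

STATUS = VALUE 520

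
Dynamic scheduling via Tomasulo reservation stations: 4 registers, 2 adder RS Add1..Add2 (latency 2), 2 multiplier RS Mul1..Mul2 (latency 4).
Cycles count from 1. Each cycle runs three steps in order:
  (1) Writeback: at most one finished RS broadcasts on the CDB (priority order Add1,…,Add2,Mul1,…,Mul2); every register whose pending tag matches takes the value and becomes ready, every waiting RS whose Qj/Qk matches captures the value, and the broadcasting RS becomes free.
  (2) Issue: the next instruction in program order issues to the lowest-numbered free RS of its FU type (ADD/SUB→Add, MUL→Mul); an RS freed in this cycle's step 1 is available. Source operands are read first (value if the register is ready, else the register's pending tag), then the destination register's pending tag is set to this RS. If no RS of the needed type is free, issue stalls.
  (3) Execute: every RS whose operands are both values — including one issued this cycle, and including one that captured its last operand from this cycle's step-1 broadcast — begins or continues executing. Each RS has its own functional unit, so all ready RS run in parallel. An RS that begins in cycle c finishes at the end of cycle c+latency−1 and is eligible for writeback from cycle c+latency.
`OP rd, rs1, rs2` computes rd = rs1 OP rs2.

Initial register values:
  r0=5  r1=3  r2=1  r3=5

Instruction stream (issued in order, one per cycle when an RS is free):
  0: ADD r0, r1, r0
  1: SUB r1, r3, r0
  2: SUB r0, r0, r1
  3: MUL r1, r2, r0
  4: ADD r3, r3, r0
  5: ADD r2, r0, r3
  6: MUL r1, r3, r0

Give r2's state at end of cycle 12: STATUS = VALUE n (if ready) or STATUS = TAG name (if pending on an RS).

STATUS = VALUE 27

c1: issue ADD r0<-Add1 | r0:Add1,r1:3,r2:1,r3:5
c2: issue SUB r1<-Add2 | r0:Add1,r1:Add2,r2:1,r3:5
c3: CDB Add1=8; issue SUB r0<-Add1 | r0:Add1,r1:Add2,r2:1,r3:5
c4: issue MUL r1<-Mul1 | r0:Add1,r1:Mul1,r2:1,r3:5
c5: CDB Add2=-3; issue ADD r3<-Add2 | r0:Add1,r1:Mul1,r2:1,r3:Add2
c6: stall | r0:Add1,r1:Mul1,r2:1,r3:Add2
c7: CDB Add1=11; issue ADD r2<-Add1 | r0:11,r1:Mul1,r2:Add1,r3:Add2
c8: issue MUL r1<-Mul2 | r0:11,r1:Mul2,r2:Add1,r3:Add2
c9: CDB Add2=16 | r0:11,r1:Mul2,r2:Add1,r3:16
c10: - | r0:11,r1:Mul2,r2:Add1,r3:16
c11: CDB Add1=27 | r0:11,r1:Mul2,r2:27,r3:16
c12: CDB Mul1=11 | r0:11,r1:Mul2,r2:27,r3:16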